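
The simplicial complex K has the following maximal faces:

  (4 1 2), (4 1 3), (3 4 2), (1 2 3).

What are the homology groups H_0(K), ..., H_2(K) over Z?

We work with the vertex ordering 1 < 2 < 3 < 4. The simplices of K, each written with vertices in increasing order, are:

  0-simplices (4): [1], [2], [3], [4]
  1-simplices (6): [1,2], [1,3], [1,4], [2,3], [2,4], [3,4]
  2-simplices (4): [1,2,3], [1,2,4], [1,3,4], [2,3,4]

giving chain groups C_0 ≅ Z^4, C_1 ≅ Z^6, C_2 ≅ Z^4.

The boundary map ∂_1: C_1 → C_0 is given by ∂[p,q] = [q] − [p]. For instance
  ∂[1,4] = [4] − [1].
As a 4×6 matrix over Z this has rank 3, with invariant factors (1,1,1).

The boundary map ∂_2: C_2 → C_1 sends each 2-simplex [p,q,r] to [q,r] − [p,r] + [p,q]. For instance
  ∂[1,2,4] = [2,4] − [1,4] + [1,2],
  ∂[1,2,3] = [2,3] − [1,3] + [1,2].
As a 6×4 matrix over Z this has rank 3, with invariant factors (1,1,1).

Reading off H_k = ker ∂_k / im ∂_{k+1}:

  H_0: rank C_0 − rank ∂_1 = 4 − 3 = 1, and the invariant factors of ∂_1 are all 1, so H_0 = Z.
  H_1: rank ker ∂_1 − rank ∂_2 = (6 − 3) − 3 = 0, and the invariant factors of ∂_2 are all 1, so H_1 = 0.
  H_2: rank ker ∂_2 − rank ∂_3 = (4 − 3) − 0 = 1, and there is no ∂_3, so H_2 = Z.

H_0 = Z,  H_1 = 0,  H_2 = Z.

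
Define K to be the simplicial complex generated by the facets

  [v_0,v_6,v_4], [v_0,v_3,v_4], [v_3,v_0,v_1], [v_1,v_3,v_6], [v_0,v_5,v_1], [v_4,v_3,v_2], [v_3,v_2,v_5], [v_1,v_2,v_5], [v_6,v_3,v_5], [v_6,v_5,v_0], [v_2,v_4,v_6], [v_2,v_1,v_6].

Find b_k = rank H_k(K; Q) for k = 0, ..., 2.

b_0 = 1, b_1 = 0, b_2 = 0.

We work with the vertex ordering v_0 < v_1 < v_2 < v_3 < v_4 < v_5 < v_6. The simplices of K, each written with vertices in increasing order, are:

  0-simplices (7): [v_0], [v_1], [v_2], [v_3], [v_4], [v_5], [v_6]
  1-simplices (18): (18 of them)
  2-simplices (12): (12 of them)

so the chain groups are C_0 ≅ Z^7, C_1 ≅ Z^18, C_2 ≅ Z^12.

∂_1: C_1 → C_0 sends each edge [p,q] (with p < q) to q − p.
As a 7×18 matrix over Z this has rank 6, with invariant factors (1,1,1,1,1,1).

Boundary ∂_2: C_2 → C_1 maps a triangle to the signed sum of its edges. For instance
  ∂[v_0,v_1,v_3] = [v_1,v_3] − [v_0,v_3] + [v_0,v_1],
  ∂[v_1,v_2,v_5] = [v_2,v_5] − [v_1,v_5] + [v_1,v_2].
The resulting 18×12 matrix has rank 12, and its Smith normal form has invariant factors (1,1,1,1,1,1,1,1,1,1,1,2).

Computing H_k = (kernel of ∂_k) / (image of ∂_{k+1}):

  H_0: rank C_0 − rank ∂_1 = 7 − 6 = 1, and the invariant factors of ∂_1 are all 1, so H_0 ≅ Z.
  H_1: rank ker ∂_1 − rank ∂_2 = (18 − 6) − 12 = 0, and ∂_2 has invariant factor 2 > 1, so H_1 ≅ Z_2.
  H_2: rank ker ∂_2 − rank ∂_3 = (12 − 12) − 0 = 0, and there is no ∂_3, so H_2 ≅ 0.

Hence the Betti numbers are b_0 = 1, b_1 = 0, b_2 = 0.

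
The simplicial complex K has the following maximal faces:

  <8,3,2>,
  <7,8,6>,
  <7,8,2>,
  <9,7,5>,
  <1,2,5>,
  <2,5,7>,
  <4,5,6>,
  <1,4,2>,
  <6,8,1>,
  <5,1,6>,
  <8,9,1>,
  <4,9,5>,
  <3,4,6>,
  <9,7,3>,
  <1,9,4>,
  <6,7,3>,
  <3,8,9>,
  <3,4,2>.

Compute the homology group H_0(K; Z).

Order the vertices as 1 < 2 < 3 < 4 < 5 < 6 < 7 < 8 < 9. Listing each simplex with vertices in this order, K has dimension 2 with simplices:

  0-simplices (9): [1], [2], [3], [4], [5], [6], [7], [8], [9]
  1-simplices (27): (27 of them)
  2-simplices (18): [1,2,4], [1,2,5], [1,4,9], [1,5,6], [1,6,8], [1,8,9], [2,3,4], [2,3,8], [2,5,7], [2,7,8], [3,4,6], [3,6,7], [3,7,9], [3,8,9], [4,5,6], [4,5,9], [5,7,9], [6,7,8]

so the chain groups are C_0 ≅ Z^9, C_1 ≅ Z^27, C_2 ≅ Z^18.

∂_1: C_1 → C_0 maps an edge to its endpoints' difference, ∂[p,q] = q − p.
As a 9×27 matrix over Z this has rank 8, with invariant factors (1,1,1,1,1,1,1,1).

∂_2: C_2 → C_1 sends each 2-simplex [p,q,r] to [q,r] − [p,r] + [p,q]. For instance
  ∂[2,7,8] = [7,8] − [2,8] + [2,7],
  ∂[1,5,6] = [5,6] − [1,6] + [1,5].
As a 27×18 matrix over Z this has rank 18, with invariant factors (1,1,1,1,1,1,1,1,1,1,1,1,1,1,1,1,1,2).

Reading off H_k = ker ∂_k / im ∂_{k+1}:

  H_0: rank C_0 − rank ∂_1 = 9 − 8 = 1, and the invariant factors of ∂_1 are all 1, so H_0 = Z.

H_0 = Z.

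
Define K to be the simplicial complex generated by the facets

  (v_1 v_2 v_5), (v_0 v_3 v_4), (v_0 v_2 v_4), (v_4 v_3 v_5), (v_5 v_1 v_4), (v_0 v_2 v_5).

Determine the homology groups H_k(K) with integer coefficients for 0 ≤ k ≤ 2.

Fix the vertex order v_0 < v_1 < v_2 < v_3 < v_4 < v_5 and write every simplex with vertices in increasing order. Then dim K = 2 and the simplices of K are:

  0-simplices (6): [v_0], [v_1], [v_2], [v_3], [v_4], [v_5]
  1-simplices (12): [v_0,v_2], [v_0,v_3], [v_0,v_4], [v_0,v_5], [v_1,v_2], [v_1,v_4], [v_1,v_5], [v_2,v_4], [v_2,v_5], [v_3,v_4], [v_3,v_5], [v_4,v_5]
  2-simplices (6): [v_0,v_2,v_4], [v_0,v_2,v_5], [v_0,v_3,v_4], [v_1,v_2,v_5], [v_1,v_4,v_5], [v_3,v_4,v_5]

Hence C_0 ≅ Z^6, C_1 ≅ Z^12, C_2 ≅ Z^6.

The boundary map ∂_1: C_1 → C_0 sends each edge [p,q] (with p < q) to q − p.
The resulting 6×12 matrix has rank 5, and its Smith normal form has invariant factors (1,1,1,1,1).

Boundary ∂_2: C_2 → C_1 sends each 2-simplex [p,q,r] to [q,r] − [p,r] + [p,q]. For instance
  ∂[v_0,v_3,v_4] = [v_3,v_4] − [v_0,v_4] + [v_0,v_3],
  ∂[v_0,v_2,v_5] = [v_2,v_5] − [v_0,v_5] + [v_0,v_2].
The 12×6 boundary matrix has rank 6 and Smith normal form diag(1,1,1,1,1,1).

Computing H_k = (kernel of ∂_k) / (image of ∂_{k+1}):

  H_0: rank C_0 − rank ∂_1 = 6 − 5 = 1, and the invariant factors of ∂_1 are all 1, so H_0 ≅ Z.
  H_1: rank ker ∂_1 − rank ∂_2 = (12 − 5) − 6 = 1, and the invariant factors of ∂_2 are all 1, so H_1 ≅ Z.
  H_2: rank ker ∂_2 − rank ∂_3 = (6 − 6) − 0 = 0, and there is no ∂_3, so H_2 ≅ 0.

As a check, the Euler characteristic is 6 − 12 + 6 = 0, which agrees with 1 − 1 + 0 = 0.

H_0 ≅ Z,  H_1 ≅ Z,  H_2 = 0.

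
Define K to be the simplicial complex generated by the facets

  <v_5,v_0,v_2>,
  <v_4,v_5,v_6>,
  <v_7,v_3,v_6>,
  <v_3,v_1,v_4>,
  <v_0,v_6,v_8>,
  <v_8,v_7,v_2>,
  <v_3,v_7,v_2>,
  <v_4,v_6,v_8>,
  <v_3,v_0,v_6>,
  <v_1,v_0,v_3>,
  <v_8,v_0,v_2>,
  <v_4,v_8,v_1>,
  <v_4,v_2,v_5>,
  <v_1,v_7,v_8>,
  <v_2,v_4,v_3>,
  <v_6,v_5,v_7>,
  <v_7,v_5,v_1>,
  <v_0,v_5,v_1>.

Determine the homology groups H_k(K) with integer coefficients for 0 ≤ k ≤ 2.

We work with the vertex ordering v_0 < v_1 < v_2 < v_3 < v_4 < v_5 < v_6 < v_7 < v_8. The simplices of K, each written with vertices in increasing order, are:

  0-simplices (9): [v_0], [v_1], [v_2], [v_3], [v_4], [v_5], [v_6], [v_7], [v_8]
  1-simplices (27): (27 of them)
  2-simplices (18): (18 of them)

so the chain groups are C_0 ≅ Z^9, C_1 ≅ Z^27, C_2 ≅ Z^18.

The boundary map ∂_1: C_1 → C_0 maps an edge to its endpoints' difference, ∂[p,q] = q − p.
This gives a 9×27 integer matrix of rank 8; reducing to Smith normal form yields diagonal entries (1,1,1,1,1,1,1,1).

Boundary ∂_2: C_2 → C_1 maps a triangle to the signed sum of its edges. For instance
  ∂[v_1,v_3,v_4] = [v_3,v_4] − [v_1,v_4] + [v_1,v_3],
  ∂[v_0,v_1,v_3] = [v_1,v_3] − [v_0,v_3] + [v_0,v_1].
As a 27×18 matrix over Z this has rank 17, with invariant factors (1,1,1,1,1,1,1,1,1,1,1,1,1,1,1,1,1).

Now H_k = ker ∂_k / im ∂_{k+1}, so:

  H_0: rank C_0 − rank ∂_1 = 9 − 8 = 1, and the invariant factors of ∂_1 are all 1, so H_0 = Z.
  H_1: rank ker ∂_1 − rank ∂_2 = (27 − 8) − 17 = 2, and the invariant factors of ∂_2 are all 1, so H_1 = Z^2.
  H_2: rank ker ∂_2 − rank ∂_3 = (18 − 17) − 0 = 1, and there is no ∂_3, so H_2 = Z.

H_0 = Z,  H_1 = Z^2,  H_2 = Z.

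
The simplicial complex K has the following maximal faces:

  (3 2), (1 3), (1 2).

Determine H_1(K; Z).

H_1 = Z.

K has 3 vertices, 3 edges.
rank ∂_1 = 2, rank ∂_2 = 0 ⇒ b_1 = 3 − 2 − 0 = 1. So H_1 ≅ Z.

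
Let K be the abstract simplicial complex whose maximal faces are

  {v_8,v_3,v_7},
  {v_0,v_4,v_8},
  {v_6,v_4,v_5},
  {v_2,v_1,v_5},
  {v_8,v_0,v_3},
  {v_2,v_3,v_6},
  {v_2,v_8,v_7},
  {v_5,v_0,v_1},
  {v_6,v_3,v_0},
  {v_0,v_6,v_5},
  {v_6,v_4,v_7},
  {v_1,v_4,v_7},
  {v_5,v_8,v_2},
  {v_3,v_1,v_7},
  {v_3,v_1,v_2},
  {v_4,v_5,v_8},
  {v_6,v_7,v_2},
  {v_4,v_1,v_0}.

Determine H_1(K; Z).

H_1 ≅ Z ⊕ Z/2Z.

K has 9 vertices, 27 edges, 18 triangles.
rank ∂_1 = 8, rank ∂_2 = 18 ⇒ b_1 = 27 − 8 − 18 = 1; ∂_2 has invariant factor(s) [2] giving torsion. So H_1 ≅ Z ⊕ Z/2Z.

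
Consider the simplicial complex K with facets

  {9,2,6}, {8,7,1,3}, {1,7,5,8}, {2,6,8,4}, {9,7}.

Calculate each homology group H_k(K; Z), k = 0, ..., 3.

We work with the vertex ordering 1 < 2 < 3 < 4 < 5 < 6 < 7 < 8 < 9. The simplices of K, each written with vertices in increasing order, are:

  0-simplices (9): [1], [2], [3], [4], [5], [6], [7], [8], [9]
  1-simplices (18): [1,3], [1,5], [1,7], [1,8], [2,4], [2,6], [2,8], [2,9], [3,7], [3,8], [4,6], [4,8], [5,7], [5,8], [6,8], [6,9], [7,8], [7,9]
  2-simplices (12): [1,3,7], [1,3,8], [1,5,7], [1,5,8], [1,7,8], [2,4,6], [2,4,8], [2,6,8], [2,6,9], [3,7,8], [4,6,8], [5,7,8]
  3-simplices (3): [1,3,7,8], [1,5,7,8], [2,4,6,8]

giving chain groups C_0 ≅ Z^9, C_1 ≅ Z^18, C_2 ≅ Z^12, C_3 ≅ Z^3.

Boundary ∂_1: C_1 → C_0 is given by ∂[p,q] = [q] − [p].
As a 9×18 matrix over Z this has rank 8, with invariant factors (1,1,1,1,1,1,1,1).

∂_2: C_2 → C_1 maps a triangle to the signed sum of its edges. For instance
  ∂[2,6,9] = [6,9] − [2,9] + [2,6],
  ∂[1,3,7] = [3,7] − [1,7] + [1,3].
The 18×12 boundary matrix has rank 9 and Smith normal form diag(1,1,1,1,1,1,1,1,1).

∂_3: C_3 → C_2 sends each 3-simplex σ to the alternating sum Σ_i (−1)^i (σ with its i-th vertex removed). For instance
  ∂[1,3,7,8] = [3,7,8] − [1,7,8] + [1,3,8] − [1,3,7],
  ∂[2,4,6,8] = [4,6,8] − [2,6,8] + [2,4,8] − [2,4,6].
The resulting 12×3 matrix has rank 3, and its Smith normal form has invariant factors (1,1,1).

From H_k ≅ ker(∂_k) / im(∂_{k+1}) we obtain:

  H_0: rank C_0 − rank ∂_1 = 9 − 8 = 1, and the invariant factors of ∂_1 are all 1, so H_0 = Z.
  H_1: rank ker ∂_1 − rank ∂_2 = (18 − 8) − 9 = 1, and the invariant factors of ∂_2 are all 1, so H_1 = Z.
  H_2: rank ker ∂_2 − rank ∂_3 = (12 − 9) − 3 = 0, and the invariant factors of ∂_3 are all 1, so H_2 = 0.
  H_3: rank ker ∂_3 − rank ∂_4 = (3 − 3) − 0 = 0, and there is no ∂_4, so H_3 = 0.

H_0 = Z,  H_1 = Z,  H_2 = 0,  H_3 = 0.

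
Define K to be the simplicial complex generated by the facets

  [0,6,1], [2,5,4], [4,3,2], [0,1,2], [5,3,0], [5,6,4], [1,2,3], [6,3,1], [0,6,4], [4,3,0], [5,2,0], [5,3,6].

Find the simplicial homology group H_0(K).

H_0 = Z.

Order the vertices as 0 < 1 < 2 < 3 < 4 < 5 < 6. Listing each simplex with vertices in this order, K has dimension 2 with simplices:

  0-simplices (7): [0], [1], [2], [3], [4], [5], [6]
  1-simplices (18): [0,1], [0,2], [0,3], [0,4], [0,5], [0,6], [1,2], [1,3], [1,6], [2,3], [2,4], [2,5], [3,4], [3,5], [3,6], [4,5], [4,6], [5,6]
  2-simplices (12): [0,1,2], [0,1,6], [0,2,5], [0,3,4], [0,3,5], [0,4,6], [1,2,3], [1,3,6], [2,3,4], [2,4,5], [3,5,6], [4,5,6]

so the chain groups are C_0 ≅ Z^7, C_1 ≅ Z^18, C_2 ≅ Z^12.

Boundary ∂_1: C_1 → C_0 sends each edge [p,q] (with p < q) to q − p.
As a 7×18 matrix over Z this has rank 6, with invariant factors (1,1,1,1,1,1).

∂_2: C_2 → C_1 acts by ∂[p,q,r] = [q,r] − [p,r] + [p,q]. For instance
  ∂[1,2,3] = [2,3] − [1,3] + [1,2],
  ∂[2,3,4] = [3,4] − [2,4] + [2,3].
This gives a 18×12 integer matrix of rank 12; reducing to Smith normal form yields diagonal entries (1,1,1,1,1,1,1,1,1,1,1,2).

Now H_k = ker ∂_k / im ∂_{k+1}, so:

  H_0: rank C_0 − rank ∂_1 = 7 − 6 = 1, and the invariant factors of ∂_1 are all 1, so H_0 ≅ Z.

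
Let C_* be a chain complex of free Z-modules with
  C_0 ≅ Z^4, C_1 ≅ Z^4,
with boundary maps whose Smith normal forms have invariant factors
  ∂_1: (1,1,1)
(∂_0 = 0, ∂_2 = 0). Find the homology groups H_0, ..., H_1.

H_0 = Z,  H_1 = Z.

H_0: b_0 = 4 − 0 − 3 = 1; torsion from ∂_1 factors > 1: none. So H_0 = Z.
H_1: b_1 = 4 − 3 − 0 = 1; torsion from ∂_2 factors > 1: none. So H_1 = Z.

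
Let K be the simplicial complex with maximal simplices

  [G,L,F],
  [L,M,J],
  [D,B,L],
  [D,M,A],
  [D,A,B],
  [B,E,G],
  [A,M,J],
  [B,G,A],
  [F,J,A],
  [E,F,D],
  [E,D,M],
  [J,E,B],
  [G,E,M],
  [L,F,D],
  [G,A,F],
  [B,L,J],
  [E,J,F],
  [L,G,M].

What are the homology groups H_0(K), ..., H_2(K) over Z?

Fix the vertex order A < B < D < E < F < G < J < L < M and write every simplex with vertices in increasing order. Then dim K = 2 and the simplices of K are:

  0-simplices (9): A, B, D, E, F, G, J, L, M
  1-simplices (27): AB, AD, AF, AG, AJ, AM, BD, BE, BG, BJ, BL, DE, DF, DL, DM, EF, EG, EJ, EM, FG, FJ, FL, GL, GM, JL, JM, LM
  2-simplices (18): ABD, ABG, ADM, AFG, AFJ, AJM, BDL, BEG, BEJ, BJL, DEF, DEM, DFL, EFJ, EGM, FGL, GLM, JLM

giving chain groups C_0 ≅ Z^9, C_1 ≅ Z^27, C_2 ≅ Z^18.

The boundary map ∂_1: C_1 → C_0 is given by ∂[p,q] = [q] − [p]. For instance
  ∂GL = L − G.
The 9×27 boundary matrix has rank 8 and Smith normal form diag(1,1,1,1,1,1,1,1).

The boundary map ∂_2: C_2 → C_1 sends each 2-simplex [p,q,r] to [q,r] − [p,r] + [p,q]. For instance
  ∂FGL = GL − FL + FG,
  ∂DEM = EM − DM + DE.
The resulting 27×18 matrix has rank 17, and its Smith normal form has invariant factors (1,1,1,1,1,1,1,1,1,1,1,1,1,1,1,1,1).

Now H_k = ker ∂_k / im ∂_{k+1}, so:

  H_0: rank C_0 − rank ∂_1 = 9 − 8 = 1, and the invariant factors of ∂_1 are all 1, so H_0 ≅ Z.
  H_1: rank ker ∂_1 − rank ∂_2 = (27 − 8) − 17 = 2, and the invariant factors of ∂_2 are all 1, so H_1 ≅ Z^2.
  H_2: rank ker ∂_2 − rank ∂_3 = (18 − 17) − 0 = 1, and there is no ∂_3, so H_2 ≅ Z.

(K is a triangulation of the torus T^2.)

H_0 ≅ Z,  H_1 ≅ Z^2,  H_2 ≅ Z.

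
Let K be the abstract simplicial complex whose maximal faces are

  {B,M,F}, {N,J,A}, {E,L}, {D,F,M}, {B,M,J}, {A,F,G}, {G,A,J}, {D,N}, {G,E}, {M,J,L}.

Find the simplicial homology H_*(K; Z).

H_0 = Z,  H_1 = Z^3,  H_2 = 0.

Take the total order A < B < D < E < F < G < J < L < M < N on the vertex set. Then K (dimension 2) consists of the simplices:

  0-simplices (10): A, B, D, E, F, G, J, L, M, N
  1-simplices (19): AF, AG, AJ, AN, BF, BJ, BM, DF, DM, DN, EG, EL, FG, FM, GJ, JL, JM, JN, LM
  2-simplices (7): AFG, AGJ, AJN, BFM, BJM, DFM, JLM

Hence C_0 ≅ Z^10, C_1 ≅ Z^19, C_2 ≅ Z^7.

Boundary ∂_1: C_1 → C_0 maps an edge to its endpoints' difference, ∂[p,q] = q − p.
The resulting 10×19 matrix has rank 9, and its Smith normal form has invariant factors (1,1,1,1,1,1,1,1,1).

∂_2: C_2 → C_1 sends each 2-simplex [p,q,r] to [q,r] − [p,r] + [p,q]. For instance
  ∂BFM = FM − BM + BF,
  ∂DFM = FM − DM + DF.
The resulting 19×7 matrix has rank 7, and its Smith normal form has invariant factors (1,1,1,1,1,1,1).

Computing H_k = (kernel of ∂_k) / (image of ∂_{k+1}):

  H_0: rank C_0 − rank ∂_1 = 10 − 9 = 1, and the invariant factors of ∂_1 are all 1, so H_0 = Z.
  H_1: rank ker ∂_1 − rank ∂_2 = (19 − 9) − 7 = 3, and the invariant factors of ∂_2 are all 1, so H_1 = Z^3.
  H_2: rank ker ∂_2 − rank ∂_3 = (7 − 7) − 0 = 0, and there is no ∂_3, so H_2 = 0.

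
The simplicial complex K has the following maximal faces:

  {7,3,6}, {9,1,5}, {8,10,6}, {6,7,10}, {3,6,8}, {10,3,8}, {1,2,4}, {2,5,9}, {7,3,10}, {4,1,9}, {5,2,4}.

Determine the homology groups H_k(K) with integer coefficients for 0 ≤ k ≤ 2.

Fix the vertex order 1 < 2 < 3 < 4 < 5 < 6 < 7 < 8 < 9 < 10 and write every simplex with vertices in increasing order. Then dim K = 2 and the simplices of K are:

  0-simplices (10): [1], [2], [3], [4], [5], [6], [7], [8], [9], [10]
  1-simplices (19): [1,2], [1,4], [1,5], [1,9], [2,4], [2,5], [2,9], [3,6], [3,7], [3,8], [3,10], [4,5], [4,9], [5,9], [6,7], [6,8], [6,10], [7,10], [8,10]
  2-simplices (11): [1,2,4], [1,4,9], [1,5,9], [2,4,5], [2,5,9], [3,6,7], [3,6,8], [3,7,10], [3,8,10], [6,7,10], [6,8,10]

giving chain groups C_0 ≅ Z^10, C_1 ≅ Z^19, C_2 ≅ Z^11.

The boundary map ∂_1: C_1 → C_0 is given by ∂[p,q] = [q] − [p].
The 10×19 boundary matrix has rank 8 and Smith normal form diag(1,1,1,1,1,1,1,1).

The boundary map ∂_2: C_2 → C_1 maps a triangle to the signed sum of its edges. For instance
  ∂[1,4,9] = [4,9] − [1,9] + [1,4],
  ∂[2,4,5] = [4,5] − [2,5] + [2,4].
The 19×11 boundary matrix has rank 10 and Smith normal form diag(1,1,1,1,1,1,1,1,1,1).

From H_k ≅ ker(∂_k) / im(∂_{k+1}) we obtain:

  H_0: rank C_0 − rank ∂_1 = 10 − 8 = 2, and the invariant factors of ∂_1 are all 1, so H_0 = Z^2.
  H_1: rank ker ∂_1 − rank ∂_2 = (19 − 8) − 10 = 1, and the invariant factors of ∂_2 are all 1, so H_1 = Z.
  H_2: rank ker ∂_2 − rank ∂_3 = (11 − 10) − 0 = 1, and there is no ∂_3, so H_2 = Z.

H_0 = Z^2,  H_1 = Z,  H_2 = Z.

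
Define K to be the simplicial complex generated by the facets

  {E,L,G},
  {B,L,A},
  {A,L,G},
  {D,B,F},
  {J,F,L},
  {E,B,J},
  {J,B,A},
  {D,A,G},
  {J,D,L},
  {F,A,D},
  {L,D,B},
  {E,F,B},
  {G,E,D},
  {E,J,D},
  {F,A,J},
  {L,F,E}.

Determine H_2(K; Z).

Order the vertices as A < B < D < E < F < G < J < L. Listing each simplex with vertices in this order, K has dimension 2 with simplices:

  0-simplices (8): A, B, D, E, F, G, J, L
  1-simplices (24): AB, AD, AF, AG, AJ, AL, BD, BE, BF, BJ, BL, DE, DF, DG, DJ, DL, EF, EG, EJ, EL, FJ, FL, GL, JL
  2-simplices (16): ABJ, ABL, ADF, ADG, AFJ, AGL, BDF, BDL, BEF, BEJ, DEG, DEJ, DJL, EFL, EGL, FJL

Hence C_0 ≅ Z^8, C_1 ≅ Z^24, C_2 ≅ Z^16.

The boundary map ∂_1: C_1 → C_0 maps an edge to its endpoints' difference, ∂[p,q] = q − p. For instance
  ∂EJ = J − E.
The 8×24 boundary matrix has rank 7 and Smith normal form diag(1,1,1,1,1,1,1).

Boundary ∂_2: C_2 → C_1 maps a triangle to the signed sum of its edges. For instance
  ∂DEJ = EJ − DJ + DE,
  ∂ADG = DG − AG + AD.
The 24×16 boundary matrix has rank 15 and Smith normal form diag(1,1,1,1,1,1,1,1,1,1,1,1,1,1,1).

From H_k ≅ ker(∂_k) / im(∂_{k+1}) we obtain:

  H_2: rank ker ∂_2 − rank ∂_3 = (16 − 15) − 0 = 1, and there is no ∂_3, so H_2 ≅ Z.

H_2 ≅ Z.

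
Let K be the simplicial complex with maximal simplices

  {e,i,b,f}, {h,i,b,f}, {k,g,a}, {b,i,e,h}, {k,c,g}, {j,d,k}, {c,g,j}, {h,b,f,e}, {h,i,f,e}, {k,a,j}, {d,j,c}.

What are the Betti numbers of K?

b_0 = 2, b_1 = 1, b_2 = 0, b_3 = 1.

Order the vertices as a < b < c < d < e < f < g < h < i < j < k. Listing each simplex with vertices in this order, K has dimension 3 with simplices:

  0-simplices (11): a, b, c, d, e, f, g, h, i, j, k
  1-simplices (22): ag, aj, ak, be, bf, bh, bi, cd, cg, cj, ck, dj, dk, ef, eh, ei, fh, fi, gj, gk, hi, jk
  2-simplices (16): agk, ajk, bef, beh, bei, bfh, bfi, bhi, cdj, cgj, cgk, djk, efh, efi, ehi, fhi
  3-simplices (5): befh, befi, behi, bfhi, efhi

giving chain groups C_0 ≅ Z^11, C_1 ≅ Z^22, C_2 ≅ Z^16, C_3 ≅ Z^5.

∂_1: C_1 → C_0 maps an edge to its endpoints' difference, ∂[p,q] = q − p. For instance
  ∂cd = d − c.
This gives a 11×22 integer matrix of rank 9; reducing to Smith normal form yields diagonal entries (1,1,1,1,1,1,1,1,1).

∂_2: C_2 → C_1 sends each 2-simplex [p,q,r] to [q,r] − [p,r] + [p,q]. For instance
  ∂ehi = hi − ei + eh,
  ∂efi = fi − ei + ef.
This gives a 22×16 integer matrix of rank 12; reducing to Smith normal form yields diagonal entries (1,1,1,1,1,1,1,1,1,1,1,1).

The boundary map ∂_3: C_3 → C_2 sends each 3-simplex σ to the alternating sum Σ_i (−1)^i (σ with its i-th vertex removed). For instance
  ∂efhi = fhi − ehi + efi − efh,
  ∂behi = ehi − bhi + bei − beh.
The resulting 16×5 matrix has rank 4, and its Smith normal form has invariant factors (1,1,1,1).

Reading off H_k = ker ∂_k / im ∂_{k+1}:

  H_0: rank C_0 − rank ∂_1 = 11 − 9 = 2, and the invariant factors of ∂_1 are all 1, so H_0 = Z^2.
  H_1: rank ker ∂_1 − rank ∂_2 = (22 − 9) − 12 = 1, and the invariant factors of ∂_2 are all 1, so H_1 = Z.
  H_2: rank ker ∂_2 − rank ∂_3 = (16 − 12) − 4 = 0, and the invariant factors of ∂_3 are all 1, so H_2 = 0.
  H_3: rank ker ∂_3 − rank ∂_4 = (5 − 4) − 0 = 1, and there is no ∂_4, so H_3 = Z.

Hence the Betti numbers are b_0 = 2, b_1 = 1, b_2 = 0, b_3 = 1.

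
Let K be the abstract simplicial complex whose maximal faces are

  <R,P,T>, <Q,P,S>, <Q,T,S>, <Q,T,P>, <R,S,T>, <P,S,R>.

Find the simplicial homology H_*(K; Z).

H_0 = Z,  H_1 = 0,  H_2 = Z.

Fix the vertex order P < Q < R < S < T and write every simplex with vertices in increasing order. Then dim K = 2 and the simplices of K are:

  0-simplices (5): P, Q, R, S, T
  1-simplices (9): PQ, PR, PS, PT, QS, QT, RS, RT, ST
  2-simplices (6): PQS, PQT, PRS, PRT, QST, RST

so the chain groups are C_0 ≅ Z^5, C_1 ≅ Z^9, C_2 ≅ Z^6.

Boundary ∂_1: C_1 → C_0 sends each edge [p,q] (with p < q) to q − p.
This gives a 5×9 integer matrix of rank 4; reducing to Smith normal form yields diagonal entries (1,1,1,1).

The boundary map ∂_2: C_2 → C_1 acts by ∂[p,q,r] = [q,r] − [p,r] + [p,q]. For instance
  ∂QST = ST − QT + QS,
  ∂PRT = RT − PT + PR.
The 9×6 boundary matrix has rank 5 and Smith normal form diag(1,1,1,1,1).

From H_k ≅ ker(∂_k) / im(∂_{k+1}) we obtain:

  H_0: rank C_0 − rank ∂_1 = 5 − 4 = 1, and the invariant factors of ∂_1 are all 1, so H_0 = Z.
  H_1: rank ker ∂_1 − rank ∂_2 = (9 − 4) − 5 = 0, and the invariant factors of ∂_2 are all 1, so H_1 = 0.
  H_2: rank ker ∂_2 − rank ∂_3 = (6 − 5) − 0 = 1, and there is no ∂_3, so H_2 = Z.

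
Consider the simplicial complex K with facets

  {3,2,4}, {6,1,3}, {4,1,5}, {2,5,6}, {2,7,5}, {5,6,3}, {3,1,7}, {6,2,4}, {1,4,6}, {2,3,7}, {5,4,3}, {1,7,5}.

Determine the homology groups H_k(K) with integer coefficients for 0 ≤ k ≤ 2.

H_0 ≅ Z,  H_1 ≅ Z/2,  H_2 = 0.

We work with the vertex ordering 1 < 2 < 3 < 4 < 5 < 6 < 7. The simplices of K, each written with vertices in increasing order, are:

  0-simplices (7): [1], [2], [3], [4], [5], [6], [7]
  1-simplices (18): [1,3], [1,4], [1,5], [1,6], [1,7], [2,3], [2,4], [2,5], [2,6], [2,7], [3,4], [3,5], [3,6], [3,7], [4,5], [4,6], [5,6], [5,7]
  2-simplices (12): [1,3,6], [1,3,7], [1,4,5], [1,4,6], [1,5,7], [2,3,4], [2,3,7], [2,4,6], [2,5,6], [2,5,7], [3,4,5], [3,5,6]

so the chain groups are C_0 ≅ Z^7, C_1 ≅ Z^18, C_2 ≅ Z^12.

∂_1: C_1 → C_0 is given by ∂[p,q] = [q] − [p]. For instance
  ∂[3,6] = [6] − [3].
The resulting 7×18 matrix has rank 6, and its Smith normal form has invariant factors (1,1,1,1,1,1).

Boundary ∂_2: C_2 → C_1 sends each 2-simplex [p,q,r] to [q,r] − [p,r] + [p,q]. For instance
  ∂[3,5,6] = [5,6] − [3,6] + [3,5],
  ∂[2,5,7] = [5,7] − [2,7] + [2,5].
This gives a 18×12 integer matrix of rank 12; reducing to Smith normal form yields diagonal entries (1,1,1,1,1,1,1,1,1,1,1,2).

Now H_k = ker ∂_k / im ∂_{k+1}, so:

  H_0: rank C_0 − rank ∂_1 = 7 − 6 = 1, and the invariant factors of ∂_1 are all 1, so H_0 ≅ Z.
  H_1: rank ker ∂_1 − rank ∂_2 = (18 − 6) − 12 = 0, and ∂_2 has invariant factor 2 > 1, so H_1 ≅ Z/2.
  H_2: rank ker ∂_2 − rank ∂_3 = (12 − 12) − 0 = 0, and there is no ∂_3, so H_2 ≅ 0.

(K is a triangulation of the real projective plane RP^2.)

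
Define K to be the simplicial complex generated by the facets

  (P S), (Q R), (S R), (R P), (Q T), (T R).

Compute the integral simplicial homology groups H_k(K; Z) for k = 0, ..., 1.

H_0 = Z,  H_1 = Z^2.

Take the total order P < Q < R < S < T on the vertex set. Then K (dimension 1) consists of the simplices:

  0-simplices (5): P, Q, R, S, T
  1-simplices (6): PR, PS, QR, QT, RS, RT

Hence C_0 ≅ Z^5, C_1 ≅ Z^6.

The boundary map ∂_1: C_1 → C_0 maps an edge to its endpoints' difference, ∂[p,q] = q − p.
The 5×6 boundary matrix has rank 4 and Smith normal form diag(1,1,1,1).

Computing H_k = (kernel of ∂_k) / (image of ∂_{k+1}):

  H_0: rank C_0 − rank ∂_1 = 5 − 4 = 1, and the invariant factors of ∂_1 are all 1, so H_0 ≅ Z.
  H_1: rank ker ∂_1 − rank ∂_2 = (6 − 4) − 0 = 2, and there is no ∂_2, so H_1 ≅ Z^2.

As a check, the Euler characteristic is 5 − 6 = -1, which agrees with 1 − 2 = -1.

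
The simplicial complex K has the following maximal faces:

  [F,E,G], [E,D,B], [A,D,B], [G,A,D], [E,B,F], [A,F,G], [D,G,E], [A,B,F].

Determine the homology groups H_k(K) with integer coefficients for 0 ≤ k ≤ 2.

H_0 = Z,  H_1 = 0,  H_2 = Z.

Fix the vertex order A < B < D < E < F < G and write every simplex with vertices in increasing order. Then dim K = 2 and the simplices of K are:

  0-simplices (6): A, B, D, E, F, G
  1-simplices (12): AB, AD, AF, AG, BD, BE, BF, DE, DG, EF, EG, FG
  2-simplices (8): ABD, ABF, ADG, AFG, BDE, BEF, DEG, EFG

so the chain groups are C_0 ≅ Z^6, C_1 ≅ Z^12, C_2 ≅ Z^8.

The boundary map ∂_1: C_1 → C_0 is given by ∂[p,q] = [q] − [p].
The resulting 6×12 matrix has rank 5, and its Smith normal form has invariant factors (1,1,1,1,1).

The boundary map ∂_2: C_2 → C_1 acts by ∂[p,q,r] = [q,r] − [p,r] + [p,q]. For instance
  ∂BDE = DE − BE + BD,
  ∂BEF = EF − BF + BE.
The resulting 12×8 matrix has rank 7, and its Smith normal form has invariant factors (1,1,1,1,1,1,1).

From H_k ≅ ker(∂_k) / im(∂_{k+1}) we obtain:

  H_0: rank C_0 − rank ∂_1 = 6 − 5 = 1, and the invariant factors of ∂_1 are all 1, so H_0 = Z.
  H_1: rank ker ∂_1 − rank ∂_2 = (12 − 5) − 7 = 0, and the invariant factors of ∂_2 are all 1, so H_1 = 0.
  H_2: rank ker ∂_2 − rank ∂_3 = (8 − 7) − 0 = 1, and there is no ∂_3, so H_2 = Z.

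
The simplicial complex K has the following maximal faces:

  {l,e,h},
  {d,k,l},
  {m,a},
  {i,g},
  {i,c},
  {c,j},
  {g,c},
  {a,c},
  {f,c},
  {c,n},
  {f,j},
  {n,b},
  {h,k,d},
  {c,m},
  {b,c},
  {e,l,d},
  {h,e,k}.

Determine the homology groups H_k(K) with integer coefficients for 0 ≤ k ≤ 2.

Fix the vertex order a < b < c < d < e < f < g < h < i < j < k < l < m < n and write every simplex with vertices in increasing order. Then dim K = 2 and the simplices of K are:

  0-simplices (14): a, b, c, d, e, f, g, h, i, j, k, l, m, n
  1-simplices (22): ac, am, bc, bn, cf, cg, ci, cj, cm, cn, de, dh, dk, dl, eh, ek, el, fj, gi, hk, hl, kl
  2-simplices (5): del, dhk, dkl, ehk, ehl

so the chain groups are C_0 ≅ Z^14, C_1 ≅ Z^22, C_2 ≅ Z^5.

Boundary ∂_1: C_1 → C_0 sends each edge [p,q] (with p < q) to q − p. For instance
  ∂dh = h − d.
The resulting 14×22 matrix has rank 12, and its Smith normal form has invariant factors (1,1,1,1,1,1,1,1,1,1,1,1).

∂_2: C_2 → C_1 sends each 2-simplex [p,q,r] to [q,r] − [p,r] + [p,q]. For instance
  ∂dkl = kl − dl + dk,
  ∂dhk = hk − dk + dh.
This gives a 22×5 integer matrix of rank 5; reducing to Smith normal form yields diagonal entries (1,1,1,1,1).

Computing H_k = (kernel of ∂_k) / (image of ∂_{k+1}):

  H_0: rank C_0 − rank ∂_1 = 14 − 12 = 2, and the invariant factors of ∂_1 are all 1, so H_0 ≅ Z^2.
  H_1: rank ker ∂_1 − rank ∂_2 = (22 − 12) − 5 = 5, and the invariant factors of ∂_2 are all 1, so H_1 ≅ Z^5.
  H_2: rank ker ∂_2 − rank ∂_3 = (5 − 5) − 0 = 0, and there is no ∂_3, so H_2 ≅ 0.

As a check, the Euler characteristic is 14 − 22 + 5 = -3, which agrees with 2 − 5 + 0 = -3.
(K is a triangulation of the disjoint union of a wedge of 4 circles and the Möbius band.)

H_0 ≅ Z^2,  H_1 ≅ Z^5,  H_2 = 0.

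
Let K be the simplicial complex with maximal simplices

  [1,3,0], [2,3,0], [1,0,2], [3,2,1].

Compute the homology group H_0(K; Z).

We work with the vertex ordering 0 < 1 < 2 < 3. The simplices of K, each written with vertices in increasing order, are:

  0-simplices (4): [0], [1], [2], [3]
  1-simplices (6): [0,1], [0,2], [0,3], [1,2], [1,3], [2,3]
  2-simplices (4): [0,1,2], [0,1,3], [0,2,3], [1,2,3]

so the chain groups are C_0 ≅ Z^4, C_1 ≅ Z^6, C_2 ≅ Z^4.

The boundary map ∂_1: C_1 → C_0 maps an edge to its endpoints' difference, ∂[p,q] = q − p. For instance
  ∂[0,2] = [2] − [0].
The 4×6 boundary matrix has rank 3 and Smith normal form diag(1,1,1).

The boundary map ∂_2: C_2 → C_1 maps a triangle to the signed sum of its edges. For instance
  ∂[0,2,3] = [2,3] − [0,3] + [0,2],
  ∂[0,1,3] = [1,3] − [0,3] + [0,1].
The 6×4 boundary matrix has rank 3 and Smith normal form diag(1,1,1).

From H_k ≅ ker(∂_k) / im(∂_{k+1}) we obtain:

  H_0: rank C_0 − rank ∂_1 = 4 − 3 = 1, and the invariant factors of ∂_1 are all 1, so H_0 ≅ Z.

(K is a triangulation of the 2-sphere S^2.)

H_0 ≅ Z.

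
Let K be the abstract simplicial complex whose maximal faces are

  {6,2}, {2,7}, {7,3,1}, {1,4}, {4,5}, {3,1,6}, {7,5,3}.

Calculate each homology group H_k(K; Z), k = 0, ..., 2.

H_0 ≅ Z,  H_1 ≅ Z^2,  H_2 = 0.

Take the total order 1 < 2 < 3 < 4 < 5 < 6 < 7 on the vertex set. Then K (dimension 2) consists of the simplices:

  0-simplices (7): [1], [2], [3], [4], [5], [6], [7]
  1-simplices (11): [1,3], [1,4], [1,6], [1,7], [2,6], [2,7], [3,5], [3,6], [3,7], [4,5], [5,7]
  2-simplices (3): [1,3,6], [1,3,7], [3,5,7]

so the chain groups are C_0 ≅ Z^7, C_1 ≅ Z^11, C_2 ≅ Z^3.

Boundary ∂_1: C_1 → C_0 maps an edge to its endpoints' difference, ∂[p,q] = q − p. For instance
  ∂[2,7] = [7] − [2].
This gives a 7×11 integer matrix of rank 6; reducing to Smith normal form yields diagonal entries (1,1,1,1,1,1).

The boundary map ∂_2: C_2 → C_1 maps a triangle to the signed sum of its edges. For instance
  ∂[3,5,7] = [5,7] − [3,7] + [3,5],
  ∂[1,3,6] = [3,6] − [1,6] + [1,3].
As a 11×3 matrix over Z this has rank 3, with invariant factors (1,1,1).

From H_k ≅ ker(∂_k) / im(∂_{k+1}) we obtain:

  H_0: rank C_0 − rank ∂_1 = 7 − 6 = 1, and the invariant factors of ∂_1 are all 1, so H_0 = Z.
  H_1: rank ker ∂_1 − rank ∂_2 = (11 − 6) − 3 = 2, and the invariant factors of ∂_2 are all 1, so H_1 = Z^2.
  H_2: rank ker ∂_2 − rank ∂_3 = (3 − 3) − 0 = 0, and there is no ∂_3, so H_2 = 0.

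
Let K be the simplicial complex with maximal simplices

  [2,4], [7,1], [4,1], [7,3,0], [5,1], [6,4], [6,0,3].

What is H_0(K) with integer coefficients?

We work with the vertex ordering 0 < 1 < 2 < 3 < 4 < 5 < 6 < 7. The simplices of K, each written with vertices in increasing order, are:

  0-simplices (8): [0], [1], [2], [3], [4], [5], [6], [7]
  1-simplices (10): [0,3], [0,6], [0,7], [1,4], [1,5], [1,7], [2,4], [3,6], [3,7], [4,6]
  2-simplices (2): [0,3,6], [0,3,7]

Hence C_0 ≅ Z^8, C_1 ≅ Z^10, C_2 ≅ Z^2.

Boundary ∂_1: C_1 → C_0 maps an edge to its endpoints' difference, ∂[p,q] = q − p.
This gives a 8×10 integer matrix of rank 7; reducing to Smith normal form yields diagonal entries (1,1,1,1,1,1,1).

The boundary map ∂_2: C_2 → C_1 sends each 2-simplex [p,q,r] to [q,r] − [p,r] + [p,q]. For instance
  ∂[0,3,6] = [3,6] − [0,6] + [0,3],
  ∂[0,3,7] = [3,7] − [0,7] + [0,3].
The 10×2 boundary matrix has rank 2 and Smith normal form diag(1,1).

Computing H_k = (kernel of ∂_k) / (image of ∂_{k+1}):

  H_0: rank C_0 − rank ∂_1 = 8 − 7 = 1, and the invariant factors of ∂_1 are all 1, so H_0 = Z.

H_0 = Z.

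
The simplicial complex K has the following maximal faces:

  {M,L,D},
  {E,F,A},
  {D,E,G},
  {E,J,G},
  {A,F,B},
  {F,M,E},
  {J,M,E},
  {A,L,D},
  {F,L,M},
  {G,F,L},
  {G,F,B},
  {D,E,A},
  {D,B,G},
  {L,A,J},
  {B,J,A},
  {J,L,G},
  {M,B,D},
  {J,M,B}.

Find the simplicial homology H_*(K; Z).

H_0 = Z,  H_1 = Z^2,  H_2 = Z.

Fix the vertex order A < B < D < E < F < G < J < L < M and write every simplex with vertices in increasing order. Then dim K = 2 and the simplices of K are:

  0-simplices (9): A, B, D, E, F, G, J, L, M
  1-simplices (27): AB, AD, AE, AF, AJ, AL, BD, BF, BG, BJ, BM, DE, DG, DL, DM, EF, EG, EJ, EM, FG, FL, FM, GJ, GL, JL, JM, LM
  2-simplices (18): ABF, ABJ, ADE, ADL, AEF, AJL, BDG, BDM, BFG, BJM, DEG, DLM, EFM, EGJ, EJM, FGL, FLM, GJL

Hence C_0 ≅ Z^9, C_1 ≅ Z^27, C_2 ≅ Z^18.

The boundary map ∂_1: C_1 → C_0 sends each edge [p,q] (with p < q) to q − p. For instance
  ∂GL = L − G.
As a 9×27 matrix over Z this has rank 8, with invariant factors (1,1,1,1,1,1,1,1).

The boundary map ∂_2: C_2 → C_1 maps a triangle to the signed sum of its edges. For instance
  ∂DEG = EG − DG + DE,
  ∂BDM = DM − BM + BD.
The 27×18 boundary matrix has rank 17 and Smith normal form diag(1,1,1,1,1,1,1,1,1,1,1,1,1,1,1,1,1).

Now H_k = ker ∂_k / im ∂_{k+1}, so:

  H_0: rank C_0 − rank ∂_1 = 9 − 8 = 1, and the invariant factors of ∂_1 are all 1, so H_0 ≅ Z.
  H_1: rank ker ∂_1 − rank ∂_2 = (27 − 8) − 17 = 2, and the invariant factors of ∂_2 are all 1, so H_1 ≅ Z^2.
  H_2: rank ker ∂_2 − rank ∂_3 = (18 − 17) − 0 = 1, and there is no ∂_3, so H_2 ≅ Z.

(K is a triangulation of the torus T^2.)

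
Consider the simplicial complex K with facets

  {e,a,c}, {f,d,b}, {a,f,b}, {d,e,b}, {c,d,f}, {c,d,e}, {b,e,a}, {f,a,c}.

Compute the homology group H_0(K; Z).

H_0 ≅ Z.

Order the vertices as a < b < c < d < e < f. Listing each simplex with vertices in this order, K has dimension 2 with simplices:

  0-simplices (6): a, b, c, d, e, f
  1-simplices (12): ab, ac, ae, af, bd, be, bf, cd, ce, cf, de, df
  2-simplices (8): abe, abf, ace, acf, bde, bdf, cde, cdf

Hence C_0 ≅ Z^6, C_1 ≅ Z^12, C_2 ≅ Z^8.

The boundary map ∂_1: C_1 → C_0 maps an edge to its endpoints' difference, ∂[p,q] = q − p.
The resulting 6×12 matrix has rank 5, and its Smith normal form has invariant factors (1,1,1,1,1).

Boundary ∂_2: C_2 → C_1 acts by ∂[p,q,r] = [q,r] − [p,r] + [p,q]. For instance
  ∂bdf = df − bf + bd,
  ∂cdf = df − cf + cd.
This gives a 12×8 integer matrix of rank 7; reducing to Smith normal form yields diagonal entries (1,1,1,1,1,1,1).

Now H_k = ker ∂_k / im ∂_{k+1}, so:

  H_0: rank C_0 − rank ∂_1 = 6 − 5 = 1, and the invariant factors of ∂_1 are all 1, so H_0 ≅ Z.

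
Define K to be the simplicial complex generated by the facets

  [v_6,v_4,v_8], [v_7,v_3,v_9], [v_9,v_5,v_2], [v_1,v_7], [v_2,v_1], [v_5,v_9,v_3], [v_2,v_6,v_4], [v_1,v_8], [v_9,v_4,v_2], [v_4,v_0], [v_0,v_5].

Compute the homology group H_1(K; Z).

We work with the vertex ordering v_0 < v_1 < v_2 < v_3 < v_4 < v_5 < v_6 < v_7 < v_8 < v_9. The simplices of K, each written with vertices in increasing order, are:

  0-simplices (10): [v_0], [v_1], [v_2], [v_3], [v_4], [v_5], [v_6], [v_7], [v_8], [v_9]
  1-simplices (18): (18 of them)
  2-simplices (6): [v_2,v_4,v_6], [v_2,v_4,v_9], [v_2,v_5,v_9], [v_3,v_5,v_9], [v_3,v_7,v_9], [v_4,v_6,v_8]

Hence C_0 ≅ Z^10, C_1 ≅ Z^18, C_2 ≅ Z^6.

∂_1: C_1 → C_0 is given by ∂[p,q] = [q] − [p].
The resulting 10×18 matrix has rank 9, and its Smith normal form has invariant factors (1,1,1,1,1,1,1,1,1).

Boundary ∂_2: C_2 → C_1 acts by ∂[p,q,r] = [q,r] − [p,r] + [p,q]. For instance
  ∂[v_4,v_6,v_8] = [v_6,v_8] − [v_4,v_8] + [v_4,v_6],
  ∂[v_2,v_4,v_6] = [v_4,v_6] − [v_2,v_6] + [v_2,v_4].
The resulting 18×6 matrix has rank 6, and its Smith normal form has invariant factors (1,1,1,1,1,1).

From H_k ≅ ker(∂_k) / im(∂_{k+1}) we obtain:

  H_1: rank ker ∂_1 − rank ∂_2 = (18 − 9) − 6 = 3, and the invariant factors of ∂_2 are all 1, so H_1 = Z^3.

H_1 ≅ Z^3.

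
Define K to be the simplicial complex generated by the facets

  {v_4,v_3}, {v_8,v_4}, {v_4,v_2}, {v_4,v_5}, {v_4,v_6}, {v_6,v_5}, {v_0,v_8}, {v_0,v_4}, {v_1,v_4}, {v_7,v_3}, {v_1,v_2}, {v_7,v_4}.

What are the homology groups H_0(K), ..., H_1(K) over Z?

Order the vertices as v_0 < v_1 < v_2 < v_3 < v_4 < v_5 < v_6 < v_7 < v_8. Listing each simplex with vertices in this order, K has dimension 1 with simplices:

  0-simplices (9): [v_0], [v_1], [v_2], [v_3], [v_4], [v_5], [v_6], [v_7], [v_8]
  1-simplices (12): [v_0,v_4], [v_0,v_8], [v_1,v_2], [v_1,v_4], [v_2,v_4], [v_3,v_4], [v_3,v_7], [v_4,v_5], [v_4,v_6], [v_4,v_7], [v_4,v_8], [v_5,v_6]

Hence C_0 ≅ Z^9, C_1 ≅ Z^12.

∂_1: C_1 → C_0 maps an edge to its endpoints' difference, ∂[p,q] = q − p. For instance
  ∂[v_1,v_2] = [v_2] − [v_1].
As a 9×12 matrix over Z this has rank 8, with invariant factors (1,1,1,1,1,1,1,1).

Now H_k = ker ∂_k / im ∂_{k+1}, so:

  H_0: rank C_0 − rank ∂_1 = 9 − 8 = 1, and the invariant factors of ∂_1 are all 1, so H_0 ≅ Z.
  H_1: rank ker ∂_1 − rank ∂_2 = (12 − 8) − 0 = 4, and there is no ∂_2, so H_1 ≅ Z^4.

As a check, the Euler characteristic is 9 − 12 = -3, which agrees with 1 − 4 = -3.

H_0 = Z,  H_1 = Z^4.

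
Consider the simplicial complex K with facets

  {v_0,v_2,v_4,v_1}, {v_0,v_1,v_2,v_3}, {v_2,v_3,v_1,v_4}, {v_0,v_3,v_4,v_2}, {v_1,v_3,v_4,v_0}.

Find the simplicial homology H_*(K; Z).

H_0 ≅ Z,  H_1 = 0,  H_2 = 0,  H_3 ≅ Z.

Order the vertices as v_0 < v_1 < v_2 < v_3 < v_4. Listing each simplex with vertices in this order, K has dimension 3 with simplices:

  0-simplices (5): [v_0], [v_1], [v_2], [v_3], [v_4]
  1-simplices (10): [v_0,v_1], [v_0,v_2], [v_0,v_3], [v_0,v_4], [v_1,v_2], [v_1,v_3], [v_1,v_4], [v_2,v_3], [v_2,v_4], [v_3,v_4]
  2-simplices (10): [v_0,v_1,v_2], [v_0,v_1,v_3], [v_0,v_1,v_4], [v_0,v_2,v_3], [v_0,v_2,v_4], [v_0,v_3,v_4], [v_1,v_2,v_3], [v_1,v_2,v_4], [v_1,v_3,v_4], [v_2,v_3,v_4]
  3-simplices (5): [v_0,v_1,v_2,v_3], [v_0,v_1,v_2,v_4], [v_0,v_1,v_3,v_4], [v_0,v_2,v_3,v_4], [v_1,v_2,v_3,v_4]

so the chain groups are C_0 ≅ Z^5, C_1 ≅ Z^10, C_2 ≅ Z^10, C_3 ≅ Z^5.

The boundary map ∂_1: C_1 → C_0 maps an edge to its endpoints' difference, ∂[p,q] = q − p. For instance
  ∂[v_0,v_2] = [v_2] − [v_0].
This gives a 5×10 integer matrix of rank 4; reducing to Smith normal form yields diagonal entries (1,1,1,1).

Boundary ∂_2: C_2 → C_1 maps a triangle to the signed sum of its edges. For instance
  ∂[v_0,v_2,v_4] = [v_2,v_4] − [v_0,v_4] + [v_0,v_2],
  ∂[v_1,v_2,v_3] = [v_2,v_3] − [v_1,v_3] + [v_1,v_2].
This gives a 10×10 integer matrix of rank 6; reducing to Smith normal form yields diagonal entries (1,1,1,1,1,1).

The boundary map ∂_3: C_3 → C_2 sends each 3-simplex σ to the alternating sum Σ_i (−1)^i (σ with its i-th vertex removed). For instance
  ∂[v_0,v_1,v_2,v_3] = [v_1,v_2,v_3] − [v_0,v_2,v_3] + [v_0,v_1,v_3] − [v_0,v_1,v_2],
  ∂[v_0,v_2,v_3,v_4] = [v_2,v_3,v_4] − [v_0,v_3,v_4] + [v_0,v_2,v_4] − [v_0,v_2,v_3].
As a 10×5 matrix over Z this has rank 4, with invariant factors (1,1,1,1).

Computing H_k = (kernel of ∂_k) / (image of ∂_{k+1}):

  H_0: rank C_0 − rank ∂_1 = 5 − 4 = 1, and the invariant factors of ∂_1 are all 1, so H_0 = Z.
  H_1: rank ker ∂_1 − rank ∂_2 = (10 − 4) − 6 = 0, and the invariant factors of ∂_2 are all 1, so H_1 = 0.
  H_2: rank ker ∂_2 − rank ∂_3 = (10 − 6) − 4 = 0, and the invariant factors of ∂_3 are all 1, so H_2 = 0.
  H_3: rank ker ∂_3 − rank ∂_4 = (5 − 4) − 0 = 1, and there is no ∂_4, so H_3 = Z.

As a check, the Euler characteristic is 5 − 10 + 10 − 5 = 0, which agrees with 1 − 0 + 0 − 1 = 0.
(K is a triangulation of the 3-sphere S^3.)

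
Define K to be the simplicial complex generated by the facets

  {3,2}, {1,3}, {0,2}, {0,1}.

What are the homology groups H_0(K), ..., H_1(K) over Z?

Order the vertices as 0 < 1 < 2 < 3. Listing each simplex with vertices in this order, K has dimension 1 with simplices:

  0-simplices (4): [0], [1], [2], [3]
  1-simplices (4): [0,1], [0,2], [1,3], [2,3]

so the chain groups are C_0 ≅ Z^4, C_1 ≅ Z^4.

∂_1: C_1 → C_0 sends each edge [p,q] (with p < q) to q − p.
The resulting 4×4 matrix has rank 3, and its Smith normal form has invariant factors (1,1,1).

From H_k ≅ ker(∂_k) / im(∂_{k+1}) we obtain:

  H_0: rank C_0 − rank ∂_1 = 4 − 3 = 1, and the invariant factors of ∂_1 are all 1, so H_0 = Z.
  H_1: rank ker ∂_1 − rank ∂_2 = (4 − 3) − 0 = 1, and there is no ∂_2, so H_1 = Z.

(K is a triangulation of the circle S^1.)

H_0 ≅ Z,  H_1 ≅ Z.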